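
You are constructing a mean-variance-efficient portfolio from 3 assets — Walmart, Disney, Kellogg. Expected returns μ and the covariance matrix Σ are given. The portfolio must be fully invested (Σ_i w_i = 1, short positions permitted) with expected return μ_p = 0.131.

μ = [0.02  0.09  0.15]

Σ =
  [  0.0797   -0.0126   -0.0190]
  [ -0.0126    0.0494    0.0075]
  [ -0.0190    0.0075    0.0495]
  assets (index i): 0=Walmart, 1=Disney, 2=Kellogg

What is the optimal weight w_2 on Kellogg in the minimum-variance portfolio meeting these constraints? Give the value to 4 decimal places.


0.7489

p=Σ⁻¹μ = [1.2935  1.6544  3.2761]
q=Σ⁻¹𝟙 = [22.0690  22.0253  25.3358]
a=μᵀp=0.666185  b=𝟙ᵀp=6.224026  c=𝟙ᵀq=69.430095  D=ac−b²=7.514812
λ₁=(c·0.131−b)/D = (69.430095·0.131−6.224026)/7.514812 = 0.382088
λ₂=(a−b·0.131)/D = (0.666185−6.224026·0.131)/7.514812 = -0.019849
w* = 0.382088·p + -0.019849·q:
  w_0 = 0.382088·1.2935 + -0.019849·22.0690 = 0.0562  (Walmart)
  w_1 = 0.382088·1.6544 + -0.019849·22.0253 = 0.1949  (Disney)
  w_2 = 0.382088·3.2761 + -0.019849·25.3358 = 0.7489  (Kellogg)
Σw_i=1.0000  μᵀw=0.1310
σ²=wᵀΣw=λ₁·μ_p+λ₂ = 0.382088·0.131 + -0.019849 = 0.030204 ≈ 0.0302


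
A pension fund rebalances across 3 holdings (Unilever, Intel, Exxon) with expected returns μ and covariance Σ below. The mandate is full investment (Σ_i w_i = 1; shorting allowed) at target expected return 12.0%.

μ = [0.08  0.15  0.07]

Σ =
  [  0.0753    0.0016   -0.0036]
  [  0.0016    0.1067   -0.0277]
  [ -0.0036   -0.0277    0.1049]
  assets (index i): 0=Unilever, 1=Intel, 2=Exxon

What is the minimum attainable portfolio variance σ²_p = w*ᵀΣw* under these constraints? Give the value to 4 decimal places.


g=Σ⁻¹μ = [1.0815  1.6882  1.1502]
h=Σ⁻¹𝟙 = [13.6494  12.6296  13.3363]
a=μᵀg=0.420266  b=𝟙ᵀg=3.919934  c=𝟙ᵀh=39.615323  D=ac−b²=1.283101
λ₁=(c·0.120−b)/D = (39.615323·0.120−3.919934)/1.283101 = 0.649914
λ₂=(a−b·0.120)/D = (0.420266−3.919934·0.120)/1.283101 = -0.039066
w* = 0.649914·g + -0.039066·h:
  w_0 = 0.649914·1.0815 + -0.039066·13.6494 = 0.1697  (Unilever)
  w_1 = 0.649914·1.6882 + -0.039066·12.6296 = 0.6038  (Intel)
  w_2 = 0.649914·1.1502 + -0.039066·13.3363 = 0.2265  (Exxon)
Σw_i=1.0000  μᵀw=0.1200
σ²=wᵀΣw=λ₁·μ_p+λ₂ = 0.649914·0.120 + -0.039066 = 0.038923 ≈ 0.0389

0.0389


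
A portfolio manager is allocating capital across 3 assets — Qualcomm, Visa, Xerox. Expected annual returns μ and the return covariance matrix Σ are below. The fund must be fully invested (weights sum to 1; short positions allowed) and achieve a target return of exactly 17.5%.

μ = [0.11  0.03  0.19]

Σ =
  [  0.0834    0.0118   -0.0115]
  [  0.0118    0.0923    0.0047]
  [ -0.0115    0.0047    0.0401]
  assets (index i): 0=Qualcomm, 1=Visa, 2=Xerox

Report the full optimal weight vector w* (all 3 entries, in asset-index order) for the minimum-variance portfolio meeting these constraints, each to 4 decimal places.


0.2882  -0.0503  0.7622

g=Σ⁻¹μ = [2.0888  -0.2151  5.3624]
h=Σ⁻¹𝟙 = [14.8339  7.4961  28.3132]
a=μᵀg=1.242170  b=𝟙ᵀg=7.236116  c=𝟙ᵀh=50.643160  D=ac−b²=10.546035
λ₁=(c·0.175−b)/D = (50.643160·0.175−7.236116)/10.546035 = 0.154223
λ₂=(a−b·0.175)/D = (1.242170−7.236116·0.175)/10.546035 = -0.002290
w* = 0.154223·g + -0.002290·h:
  w_0 = 0.154223·2.0888 + -0.002290·14.8339 = 0.2882  (Qualcomm)
  w_1 = 0.154223·-0.2151 + -0.002290·7.4961 = -0.0503  (Visa)
  w_2 = 0.154223·5.3624 + -0.002290·28.3132 = 0.7622  (Xerox)
Σw_i=1.0000  μᵀw=0.1750
σ²=wᵀΣw=λ₁·μ_p+λ₂ = 0.154223·0.175 + -0.002290 = 0.024699 ≈ 0.0247


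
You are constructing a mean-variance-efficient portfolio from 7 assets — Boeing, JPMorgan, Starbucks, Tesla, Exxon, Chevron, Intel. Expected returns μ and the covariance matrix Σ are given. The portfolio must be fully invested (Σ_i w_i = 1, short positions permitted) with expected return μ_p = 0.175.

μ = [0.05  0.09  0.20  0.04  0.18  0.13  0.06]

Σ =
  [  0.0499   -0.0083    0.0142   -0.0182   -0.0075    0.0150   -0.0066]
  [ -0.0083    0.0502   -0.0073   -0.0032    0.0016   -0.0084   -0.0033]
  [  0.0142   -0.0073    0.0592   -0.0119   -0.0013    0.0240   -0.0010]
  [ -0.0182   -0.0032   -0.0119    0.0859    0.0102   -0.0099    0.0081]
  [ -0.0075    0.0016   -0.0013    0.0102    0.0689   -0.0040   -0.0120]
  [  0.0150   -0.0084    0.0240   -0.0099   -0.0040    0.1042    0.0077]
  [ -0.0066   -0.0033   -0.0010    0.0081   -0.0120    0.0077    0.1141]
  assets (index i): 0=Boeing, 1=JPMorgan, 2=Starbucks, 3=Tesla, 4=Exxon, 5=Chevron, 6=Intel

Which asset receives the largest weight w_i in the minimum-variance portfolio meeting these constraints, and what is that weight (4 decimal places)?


Starbucks (0.4602)

u=Σ⁻¹μ = [1.1492  2.6171  3.4339  0.9405  2.7928  0.6336  0.8823]
v=Σ⁻¹𝟙 = [29.7382  29.4473  15.4038  18.7348  16.9253  5.7193  11.5352]
a=μᵀu=1.655412  b=𝟙ᵀu=12.449470  c=𝟙ᵀv=127.503717  D=ac−b²=56.081845
λ₁=(c·0.175−b)/D = (127.503717·0.175−12.449470)/56.081845 = 0.175880
λ₂=(a−b·0.175)/D = (1.655412−12.449470·0.175)/56.081845 = -0.009330
w* = 0.175880·u + -0.009330·v:
  w_0 = 0.175880·1.1492 + -0.009330·29.7382 = -0.0753  (Boeing)
  w_1 = 0.175880·2.6171 + -0.009330·29.4473 = 0.1856  (JPMorgan)
  w_2 = 0.175880·3.4339 + -0.009330·15.4038 = 0.4602  (Starbucks)
  w_3 = 0.175880·0.9405 + -0.009330·18.7348 = -0.0094  (Tesla)
  w_4 = 0.175880·2.7928 + -0.009330·16.9253 = 0.3333  (Exxon)
  w_5 = 0.175880·0.6336 + -0.009330·5.7193 = 0.0581  (Chevron)
  w_6 = 0.175880·0.8823 + -0.009330·11.5352 = 0.0476  (Intel)
Σw_i=1.0000  μᵀw=0.1750
σ²=wᵀΣw=λ₁·μ_p+λ₂ = 0.175880·0.175 + -0.009330 = 0.021449 ≈ 0.0214


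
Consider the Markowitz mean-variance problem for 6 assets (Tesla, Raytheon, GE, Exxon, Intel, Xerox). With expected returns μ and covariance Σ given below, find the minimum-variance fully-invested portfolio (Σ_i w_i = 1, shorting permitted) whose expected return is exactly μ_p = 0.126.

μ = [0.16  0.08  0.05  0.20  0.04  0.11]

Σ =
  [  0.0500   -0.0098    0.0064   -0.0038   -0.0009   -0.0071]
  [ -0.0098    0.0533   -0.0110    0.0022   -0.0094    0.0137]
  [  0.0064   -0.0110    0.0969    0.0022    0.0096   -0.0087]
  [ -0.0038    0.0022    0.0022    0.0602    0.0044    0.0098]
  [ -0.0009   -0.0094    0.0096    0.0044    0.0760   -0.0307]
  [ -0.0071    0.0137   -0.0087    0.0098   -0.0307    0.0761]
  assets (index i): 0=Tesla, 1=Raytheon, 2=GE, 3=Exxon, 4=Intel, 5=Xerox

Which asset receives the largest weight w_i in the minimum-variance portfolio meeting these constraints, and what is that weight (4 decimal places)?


Tesla (0.2963)

p=Σ⁻¹μ = [4.0265  2.0058  0.4282  3.1364  1.2339  1.6029]
q=Σ⁻¹𝟙 = [27.6003  24.3307  10.5499  12.1604  22.5688  20.0802]
a=μᵀp=1.679059  b=𝟙ᵀp=12.433640  c=𝟙ᵀq=117.290172  D=ac−b²=42.341672
λ₁=(c·0.126−b)/D = (117.290172·0.126−12.433640)/42.341672 = 0.055381
λ₂=(a−b·0.126)/D = (1.679059−12.433640·0.126)/42.341672 = 0.002655
w* = 0.055381·p + 0.002655·q:
  w_0 = 0.055381·4.0265 + 0.002655·27.6003 = 0.2963  (Tesla)
  w_1 = 0.055381·2.0058 + 0.002655·24.3307 = 0.1757  (Raytheon)
  w_2 = 0.055381·0.4282 + 0.002655·10.5499 = 0.0517  (GE)
  w_3 = 0.055381·3.1364 + 0.002655·12.1604 = 0.2060  (Exxon)
  w_4 = 0.055381·1.2339 + 0.002655·22.5688 = 0.1283  (Intel)
  w_5 = 0.055381·1.6029 + 0.002655·20.0802 = 0.1421  (Xerox)
Σw_i=1.0000  μᵀw=0.1260
σ²=wᵀΣw=λ₁·μ_p+λ₂ = 0.055381·0.126 + 0.002655 = 0.009633 ≈ 0.0096


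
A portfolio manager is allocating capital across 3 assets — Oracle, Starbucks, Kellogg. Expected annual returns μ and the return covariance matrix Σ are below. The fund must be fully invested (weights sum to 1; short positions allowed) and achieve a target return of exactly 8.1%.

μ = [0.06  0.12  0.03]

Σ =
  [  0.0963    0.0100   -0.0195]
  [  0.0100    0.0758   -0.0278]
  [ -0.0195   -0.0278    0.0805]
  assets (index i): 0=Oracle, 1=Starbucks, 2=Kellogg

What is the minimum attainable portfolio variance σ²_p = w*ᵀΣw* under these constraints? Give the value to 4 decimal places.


0.0213

x=Σ⁻¹μ = [0.6655  1.9364  1.2026]
y=Σ⁻¹𝟙 = [12.8629  19.6880  22.3373]
a=μᵀx=0.308372  b=𝟙ᵀx=3.804449  c=𝟙ᵀy=54.888159  D=ac−b²=2.452123
λ₁=(c·0.081−b)/D = (54.888159·0.081−3.804449)/2.452123 = 0.261607
λ₂=(a−b·0.081)/D = (0.308372−3.804449·0.081)/2.452123 = 0.000086
w* = 0.261607·x + 0.000086·y:
  w_0 = 0.261607·0.6655 + 0.000086·12.8629 = 0.1752  (Oracle)
  w_1 = 0.261607·1.9364 + 0.000086·19.6880 = 0.5083  (Starbucks)
  w_2 = 0.261607·1.2026 + 0.000086·22.3373 = 0.3165  (Kellogg)
Σw_i=1.0000  μᵀw=0.0810
σ²=wᵀΣw=λ₁·μ_p+λ₂ = 0.261607·0.081 + 0.000086 = 0.021276 ≈ 0.0213


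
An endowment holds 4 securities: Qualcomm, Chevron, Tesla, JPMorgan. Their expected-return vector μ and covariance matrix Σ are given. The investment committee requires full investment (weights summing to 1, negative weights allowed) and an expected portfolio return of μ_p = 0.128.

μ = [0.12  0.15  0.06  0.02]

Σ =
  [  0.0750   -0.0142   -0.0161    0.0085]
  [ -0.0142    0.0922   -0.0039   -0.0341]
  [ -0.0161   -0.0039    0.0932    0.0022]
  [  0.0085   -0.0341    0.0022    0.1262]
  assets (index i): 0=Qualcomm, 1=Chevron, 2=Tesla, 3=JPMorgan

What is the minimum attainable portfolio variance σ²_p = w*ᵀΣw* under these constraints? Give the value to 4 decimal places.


g=Σ⁻¹μ = [2.1915  2.2309  1.1017  0.5945]
h=Σ⁻¹𝟙 = [18.6555  18.5581  14.4591  11.4299]
a=μᵀg=0.675601  b=𝟙ᵀg=6.118515  c=𝟙ᵀh=63.102524  D=ac−b²=5.195923
λ₁=(c·0.128−b)/D = (63.102524·0.128−6.118515)/5.195923 = 0.376951
λ₂=(a−b·0.128)/D = (0.675601−6.118515·0.128)/5.195923 = -0.020702
w* = 0.376951·g + -0.020702·h:
  w_0 = 0.376951·2.1915 + -0.020702·18.6555 = 0.4399  (Qualcomm)
  w_1 = 0.376951·2.2309 + -0.020702·18.5581 = 0.4567  (Chevron)
  w_2 = 0.376951·1.1017 + -0.020702·14.4591 = 0.1159  (Tesla)
  w_3 = 0.376951·0.5945 + -0.020702·11.4299 = -0.0125  (JPMorgan)
Σw_i=1.0000  μᵀw=0.1280
σ²=wᵀΣw=λ₁·μ_p+λ₂ = 0.376951·0.128 + -0.020702 = 0.027547 ≈ 0.0275

0.0275


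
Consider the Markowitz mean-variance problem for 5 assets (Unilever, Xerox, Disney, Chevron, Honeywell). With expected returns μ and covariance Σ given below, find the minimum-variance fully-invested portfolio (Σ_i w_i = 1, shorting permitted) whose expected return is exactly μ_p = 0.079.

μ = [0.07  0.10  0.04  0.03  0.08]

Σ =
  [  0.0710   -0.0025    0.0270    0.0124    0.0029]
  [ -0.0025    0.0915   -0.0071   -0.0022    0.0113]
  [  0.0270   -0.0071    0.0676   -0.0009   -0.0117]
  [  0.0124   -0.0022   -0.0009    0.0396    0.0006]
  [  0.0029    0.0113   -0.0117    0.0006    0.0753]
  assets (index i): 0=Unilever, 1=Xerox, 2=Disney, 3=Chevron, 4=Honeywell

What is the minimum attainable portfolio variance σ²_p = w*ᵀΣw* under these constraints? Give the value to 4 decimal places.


0.0243

x=Σ⁻¹μ = [0.6386  1.0535  0.6237  0.6156  0.9717]
y=Σ⁻¹𝟙 = [2.8114  11.2466  17.6131  25.1849  14.0202]
a=μᵀx=0.271210  b=𝟙ᵀx=3.903143  c=𝟙ᵀy=70.876159  D=ac−b²=3.987809
λ₁=(c·0.079−b)/D = (70.876159·0.079−3.903143)/3.987809 = 0.425315
λ₂=(a−b·0.079)/D = (0.271210−3.903143·0.079)/3.987809 = -0.009313
w* = 0.425315·x + -0.009313·y:
  w_0 = 0.425315·0.6386 + -0.009313·2.8114 = 0.2454  (Unilever)
  w_1 = 0.425315·1.0535 + -0.009313·11.2466 = 0.3433  (Xerox)
  w_2 = 0.425315·0.6237 + -0.009313·17.6131 = 0.1012  (Disney)
  w_3 = 0.425315·0.6156 + -0.009313·25.1849 = 0.0273  (Chevron)
  w_4 = 0.425315·0.9717 + -0.009313·14.0202 = 0.2827  (Honeywell)
Σw_i=1.0000  μᵀw=0.0790
σ²=wᵀΣw=λ₁·μ_p+λ₂ = 0.425315·0.079 + -0.009313 = 0.024287 ≈ 0.0243


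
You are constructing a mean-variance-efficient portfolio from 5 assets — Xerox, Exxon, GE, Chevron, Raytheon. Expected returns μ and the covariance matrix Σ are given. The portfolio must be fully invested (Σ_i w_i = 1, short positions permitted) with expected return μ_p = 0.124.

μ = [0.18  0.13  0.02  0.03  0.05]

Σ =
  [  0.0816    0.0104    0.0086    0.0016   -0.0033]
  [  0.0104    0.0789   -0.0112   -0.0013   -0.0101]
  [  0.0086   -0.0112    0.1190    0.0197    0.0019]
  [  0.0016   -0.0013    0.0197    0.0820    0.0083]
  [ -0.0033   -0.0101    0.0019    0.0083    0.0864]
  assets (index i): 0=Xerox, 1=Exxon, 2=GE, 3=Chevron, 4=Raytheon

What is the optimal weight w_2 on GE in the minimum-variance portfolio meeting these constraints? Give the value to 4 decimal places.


0.0401

u=Σ⁻¹μ = [2.0306  1.5028  0.1098  0.2421  0.8063]
v=Σ⁻¹𝟙 = [10.0113  14.1494  7.2877  9.2013  12.5663]
a=μᵀu=0.610648  b=𝟙ᵀu=4.691555  c=𝟙ᵀv=53.215951  D=ac−b²=10.485498
λ₁=(c·0.124−b)/D = (53.215951·0.124−4.691555)/10.485498 = 0.181891
λ₂=(a−b·0.124)/D = (0.610648−4.691555·0.124)/10.485498 = 0.002756
w* = 0.181891·u + 0.002756·v:
  w_0 = 0.181891·2.0306 + 0.002756·10.0113 = 0.3969  (Xerox)
  w_1 = 0.181891·1.5028 + 0.002756·14.1494 = 0.3123  (Exxon)
  w_2 = 0.181891·0.1098 + 0.002756·7.2877 = 0.0401  (GE)
  w_3 = 0.181891·0.2421 + 0.002756·9.2013 = 0.0694  (Chevron)
  w_4 = 0.181891·0.8063 + 0.002756·12.5663 = 0.1813  (Raytheon)
Σw_i=1.0000  μᵀw=0.1240
σ²=wᵀΣw=λ₁·μ_p+λ₂ = 0.181891·0.124 + 0.002756 = 0.025310 ≈ 0.0253


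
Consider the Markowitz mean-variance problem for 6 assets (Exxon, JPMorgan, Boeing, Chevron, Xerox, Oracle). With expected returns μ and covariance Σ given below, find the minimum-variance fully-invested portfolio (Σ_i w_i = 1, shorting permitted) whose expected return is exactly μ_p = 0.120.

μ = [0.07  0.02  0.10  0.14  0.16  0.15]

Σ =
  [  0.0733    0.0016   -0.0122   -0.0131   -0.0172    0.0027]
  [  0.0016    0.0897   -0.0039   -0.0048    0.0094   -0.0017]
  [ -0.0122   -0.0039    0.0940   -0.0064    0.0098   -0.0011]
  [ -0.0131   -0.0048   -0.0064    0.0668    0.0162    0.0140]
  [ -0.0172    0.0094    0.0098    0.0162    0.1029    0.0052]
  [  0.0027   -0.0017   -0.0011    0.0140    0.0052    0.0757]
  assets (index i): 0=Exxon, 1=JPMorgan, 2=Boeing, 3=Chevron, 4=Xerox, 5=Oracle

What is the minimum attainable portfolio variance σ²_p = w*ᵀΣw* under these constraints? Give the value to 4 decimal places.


0.0149

p=Σ⁻¹μ = [1.7731  0.2430  1.3169  1.9545  1.3206  1.4907]
q=Σ⁻¹𝟙 = [20.2875  11.7307  14.2728  17.4142  7.4707  9.2235]
a=μᵀp=0.969198  b=𝟙ᵀp=8.098838  c=𝟙ᵀq=80.399407  D=ac−b²=12.331779
λ₁=(c·0.120−b)/D = (80.399407·0.120−8.098838)/12.331779 = 0.125618
λ₂=(a−b·0.120)/D = (0.969198−8.098838·0.120)/12.331779 = -0.000216
w* = 0.125618·p + -0.000216·q:
  w_0 = 0.125618·1.7731 + -0.000216·20.2875 = 0.2184  (Exxon)
  w_1 = 0.125618·0.2430 + -0.000216·11.7307 = 0.0280  (JPMorgan)
  w_2 = 0.125618·1.3169 + -0.000216·14.2728 = 0.1623  (Boeing)
  w_3 = 0.125618·1.9545 + -0.000216·17.4142 = 0.2418  (Chevron)
  w_4 = 0.125618·1.3206 + -0.000216·7.4707 = 0.1643  (Xerox)
  w_5 = 0.125618·1.4907 + -0.000216·9.2235 = 0.1853  (Oracle)
Σw_i=1.0000  μᵀw=0.1200
σ²=wᵀΣw=λ₁·μ_p+λ₂ = 0.125618·0.120 + -0.000216 = 0.014858 ≈ 0.0149


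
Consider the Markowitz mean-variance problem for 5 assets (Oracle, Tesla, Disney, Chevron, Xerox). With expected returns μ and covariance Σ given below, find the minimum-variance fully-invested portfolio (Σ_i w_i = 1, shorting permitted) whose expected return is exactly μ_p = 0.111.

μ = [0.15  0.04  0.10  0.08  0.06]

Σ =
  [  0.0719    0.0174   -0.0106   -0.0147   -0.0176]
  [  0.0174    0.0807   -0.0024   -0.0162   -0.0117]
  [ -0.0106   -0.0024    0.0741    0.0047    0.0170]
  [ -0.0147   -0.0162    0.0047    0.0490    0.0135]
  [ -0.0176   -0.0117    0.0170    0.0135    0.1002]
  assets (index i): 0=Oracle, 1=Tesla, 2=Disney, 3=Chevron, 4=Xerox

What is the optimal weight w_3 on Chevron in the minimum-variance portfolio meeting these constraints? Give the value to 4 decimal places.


0.2955

x=Σ⁻¹μ = [2.8068  0.4874  1.4852  2.3329  0.5824]
y=Σ⁻¹𝟙 = [20.0518  15.3685  12.9563  27.6807  9.3690]
a=μᵀx=0.810613  b=𝟙ᵀx=7.694742  c=𝟙ᵀy=85.426369  D=ac−b²=10.038676
λ₁=(c·0.111−b)/D = (85.426369·0.111−7.694742)/10.038676 = 0.178070
λ₂=(a−b·0.111)/D = (0.810613−7.694742·0.111)/10.038676 = -0.004334
w* = 0.178070·x + -0.004334·y:
  w_0 = 0.178070·2.8068 + -0.004334·20.0518 = 0.4129  (Oracle)
  w_1 = 0.178070·0.4874 + -0.004334·15.3685 = 0.0202  (Tesla)
  w_2 = 0.178070·1.4852 + -0.004334·12.9563 = 0.2083  (Disney)
  w_3 = 0.178070·2.3329 + -0.004334·27.6807 = 0.2955  (Chevron)
  w_4 = 0.178070·0.5824 + -0.004334·9.3690 = 0.0631  (Xerox)
Σw_i=1.0000  μᵀw=0.1110
σ²=wᵀΣw=λ₁·μ_p+λ₂ = 0.178070·0.111 + -0.004334 = 0.015432 ≈ 0.0154


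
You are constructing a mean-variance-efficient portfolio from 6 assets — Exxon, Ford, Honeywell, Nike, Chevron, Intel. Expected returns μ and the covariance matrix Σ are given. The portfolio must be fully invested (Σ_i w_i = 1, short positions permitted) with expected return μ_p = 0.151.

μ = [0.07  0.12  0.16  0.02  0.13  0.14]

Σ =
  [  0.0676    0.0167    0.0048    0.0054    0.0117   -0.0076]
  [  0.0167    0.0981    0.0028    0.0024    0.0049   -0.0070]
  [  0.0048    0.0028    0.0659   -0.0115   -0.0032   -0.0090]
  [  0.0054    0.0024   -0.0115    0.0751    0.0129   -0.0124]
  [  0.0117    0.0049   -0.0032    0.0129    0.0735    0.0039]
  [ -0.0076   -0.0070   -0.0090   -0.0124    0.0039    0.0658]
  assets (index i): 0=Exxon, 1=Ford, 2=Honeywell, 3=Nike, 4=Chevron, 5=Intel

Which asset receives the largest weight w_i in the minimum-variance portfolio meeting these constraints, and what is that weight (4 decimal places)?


Honeywell (0.3904)

p=Σ⁻¹μ = [0.5386  1.1541  2.9397  0.8550  1.4359  2.7908]
q=Σ⁻¹𝟙 = [11.0315  8.5474  20.6658  17.8884  7.8132  23.1156]
a=μᵀp=1.241023  b=𝟙ᵀp=9.714088  c=𝟙ᵀq=89.061872  D=ac−b²=16.164357
λ₁=(c·0.151−b)/D = (89.061872·0.151−9.714088)/16.164357 = 0.231018
λ₂=(a−b·0.151)/D = (1.241023−9.714088·0.151)/16.164357 = -0.013969
w* = 0.231018·p + -0.013969·q:
  w_0 = 0.231018·0.5386 + -0.013969·11.0315 = -0.0297  (Exxon)
  w_1 = 0.231018·1.1541 + -0.013969·8.5474 = 0.1472  (Ford)
  w_2 = 0.231018·2.9397 + -0.013969·20.6658 = 0.3904  (Honeywell)
  w_3 = 0.231018·0.8550 + -0.013969·17.8884 = -0.0524  (Nike)
  w_4 = 0.231018·1.4359 + -0.013969·7.8132 = 0.2226  (Chevron)
  w_5 = 0.231018·2.7908 + -0.013969·23.1156 = 0.3218  (Intel)
Σw_i=1.0000  μᵀw=0.1510
σ²=wᵀΣw=λ₁·μ_p+λ₂ = 0.231018·0.151 + -0.013969 = 0.020914 ≈ 0.0209


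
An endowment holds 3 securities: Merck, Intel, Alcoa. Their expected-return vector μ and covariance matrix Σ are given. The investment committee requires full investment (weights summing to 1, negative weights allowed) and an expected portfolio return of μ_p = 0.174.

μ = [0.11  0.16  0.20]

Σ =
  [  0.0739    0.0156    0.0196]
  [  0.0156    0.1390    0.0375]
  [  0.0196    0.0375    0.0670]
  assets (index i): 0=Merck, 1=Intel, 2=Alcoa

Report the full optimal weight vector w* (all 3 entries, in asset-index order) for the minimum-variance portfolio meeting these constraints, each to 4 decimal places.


0.2400  0.1100  0.6500

p=Σ⁻¹μ = [0.7297  0.3786  2.5597]
q=Σ⁻¹𝟙 = [10.1521  3.3327  10.0902]
a=μᵀp=0.652784  b=𝟙ᵀp=3.668002  c=𝟙ᵀq=23.575008  D=ac−b²=1.935158
λ₁=(c·0.174−b)/D = (23.575008·0.174−3.668002)/1.935158 = 0.224297
λ₂=(a−b·0.174)/D = (0.652784−3.668002·0.174)/1.935158 = 0.007520
w* = 0.224297·p + 0.007520·q:
  w_0 = 0.224297·0.7297 + 0.007520·10.1521 = 0.2400  (Merck)
  w_1 = 0.224297·0.3786 + 0.007520·3.3327 = 0.1100  (Intel)
  w_2 = 0.224297·2.5597 + 0.007520·10.0902 = 0.6500  (Alcoa)
Σw_i=1.0000  μᵀw=0.1740
σ²=wᵀΣw=λ₁·μ_p+λ₂ = 0.224297·0.174 + 0.007520 = 0.046547 ≈ 0.0465


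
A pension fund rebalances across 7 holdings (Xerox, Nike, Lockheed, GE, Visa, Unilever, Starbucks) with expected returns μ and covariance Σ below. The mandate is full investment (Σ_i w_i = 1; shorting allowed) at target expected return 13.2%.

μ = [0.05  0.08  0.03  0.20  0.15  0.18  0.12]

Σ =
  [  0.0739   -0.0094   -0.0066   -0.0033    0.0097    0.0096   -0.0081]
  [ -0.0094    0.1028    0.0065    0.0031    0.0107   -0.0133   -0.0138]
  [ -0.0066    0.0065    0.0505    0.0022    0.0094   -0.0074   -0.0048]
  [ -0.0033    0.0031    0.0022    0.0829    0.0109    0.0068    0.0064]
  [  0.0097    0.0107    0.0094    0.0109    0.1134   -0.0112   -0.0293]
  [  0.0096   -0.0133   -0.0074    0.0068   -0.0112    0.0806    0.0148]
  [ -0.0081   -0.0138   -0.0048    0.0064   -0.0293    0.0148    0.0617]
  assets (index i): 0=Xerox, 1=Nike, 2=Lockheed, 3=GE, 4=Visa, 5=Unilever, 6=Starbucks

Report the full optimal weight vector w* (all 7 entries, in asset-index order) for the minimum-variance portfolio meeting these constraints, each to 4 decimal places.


0.0771  0.1103  0.0742  0.1589  0.1608  0.1826  0.2359

g=Σ⁻¹μ = [0.7448  1.1672  0.6707  1.7857  1.7750  2.0308  2.5265]
h=Σ⁻¹𝟙 = [17.3980  13.3246  21.9488  7.3888  11.0952  10.8625  25.0761]
a=μᵀg=1.442859  b=𝟙ᵀg=10.700746  c=𝟙ᵀh=107.093927  D=ac−b²=40.015434
λ₁=(c·0.132−b)/D = (107.093927·0.132−10.700746)/40.015434 = 0.085858
λ₂=(a−b·0.132)/D = (1.442859−10.700746·0.132)/40.015434 = 0.000759
w* = 0.085858·g + 0.000759·h:
  w_0 = 0.085858·0.7448 + 0.000759·17.3980 = 0.0771  (Xerox)
  w_1 = 0.085858·1.1672 + 0.000759·13.3246 = 0.1103  (Nike)
  w_2 = 0.085858·0.6707 + 0.000759·21.9488 = 0.0742  (Lockheed)
  w_3 = 0.085858·1.7857 + 0.000759·7.3888 = 0.1589  (GE)
  w_4 = 0.085858·1.7750 + 0.000759·11.0952 = 0.1608  (Visa)
  w_5 = 0.085858·2.0308 + 0.000759·10.8625 = 0.1826  (Unilever)
  w_6 = 0.085858·2.5265 + 0.000759·25.0761 = 0.2359  (Starbucks)
Σw_i=1.0000  μᵀw=0.1320
σ²=wᵀΣw=λ₁·μ_p+λ₂ = 0.085858·0.132 + 0.000759 = 0.012092 ≈ 0.0121


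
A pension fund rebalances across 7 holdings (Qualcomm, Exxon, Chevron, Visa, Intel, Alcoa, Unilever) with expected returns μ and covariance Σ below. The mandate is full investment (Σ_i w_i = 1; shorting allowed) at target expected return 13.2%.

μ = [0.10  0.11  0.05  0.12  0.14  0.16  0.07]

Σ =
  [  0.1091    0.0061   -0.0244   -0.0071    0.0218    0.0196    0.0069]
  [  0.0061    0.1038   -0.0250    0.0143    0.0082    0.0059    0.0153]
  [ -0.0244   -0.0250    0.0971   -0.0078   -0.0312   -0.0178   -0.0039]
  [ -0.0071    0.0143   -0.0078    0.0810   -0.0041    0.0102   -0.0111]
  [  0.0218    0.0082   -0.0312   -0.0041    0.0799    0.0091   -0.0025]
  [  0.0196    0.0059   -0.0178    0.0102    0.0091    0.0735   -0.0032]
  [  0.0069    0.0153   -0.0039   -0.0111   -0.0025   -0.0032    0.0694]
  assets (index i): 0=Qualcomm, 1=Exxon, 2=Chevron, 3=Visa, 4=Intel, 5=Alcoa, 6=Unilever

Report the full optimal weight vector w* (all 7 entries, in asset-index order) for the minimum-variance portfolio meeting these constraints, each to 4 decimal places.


p=Σ⁻¹μ = [0.5583  0.8312  2.1484  1.6297  2.2468  2.0350  1.3261]
q=Σ⁻¹𝟙 = [8.0718  8.2542  24.8964  15.6423  19.0376  13.0309  16.9745]
a=μᵀp=1.183224  b=𝟙ᵀp=10.775470  c=𝟙ᵀq=105.907776  D=ac−b²=9.201842
λ₁=(c·0.132−b)/D = (105.907776·0.132−10.775470)/9.201842 = 0.348230
λ₂=(a−b·0.132)/D = (1.183224−10.775470·0.132)/9.201842 = -0.025988
w* = 0.348230·p + -0.025988·q:
  w_0 = 0.348230·0.5583 + -0.025988·8.0718 = -0.0154  (Qualcomm)
  w_1 = 0.348230·0.8312 + -0.025988·8.2542 = 0.0749  (Exxon)
  w_2 = 0.348230·2.1484 + -0.025988·24.8964 = 0.1011  (Chevron)
  w_3 = 0.348230·1.6297 + -0.025988·15.6423 = 0.1610  (Visa)
  w_4 = 0.348230·2.2468 + -0.025988·19.0376 = 0.2877  (Intel)
  w_5 = 0.348230·2.0350 + -0.025988·13.0309 = 0.3700  (Alcoa)
  w_6 = 0.348230·1.3261 + -0.025988·16.9745 = 0.0206  (Unilever)
Σw_i=1.0000  μᵀw=0.1320
σ²=wᵀΣw=λ₁·μ_p+λ₂ = 0.348230·0.132 + -0.025988 = 0.019978 ≈ 0.0200

-0.0154  0.0749  0.1011  0.1610  0.2877  0.3700  0.0206


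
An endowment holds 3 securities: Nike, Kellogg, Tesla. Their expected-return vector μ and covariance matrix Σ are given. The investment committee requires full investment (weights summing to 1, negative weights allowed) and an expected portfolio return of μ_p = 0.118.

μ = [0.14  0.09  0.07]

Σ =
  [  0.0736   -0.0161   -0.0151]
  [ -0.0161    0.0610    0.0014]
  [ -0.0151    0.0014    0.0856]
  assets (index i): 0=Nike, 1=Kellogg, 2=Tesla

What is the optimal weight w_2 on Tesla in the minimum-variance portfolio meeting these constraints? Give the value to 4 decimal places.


0.0874

u=Σ⁻¹μ = [2.6259  2.1399  1.2460]
v=Σ⁻¹𝟙 = [21.4344  21.7040  15.1083]
a=μᵀu=0.647433  b=𝟙ᵀu=6.011752  c=𝟙ᵀv=58.246667  D=ac−b²=1.569667
λ₁=(c·0.118−b)/D = (58.246667·0.118−6.011752)/1.569667 = 0.548750
λ₂=(a−b·0.118)/D = (0.647433−6.011752·0.118)/1.569667 = -0.039469
w* = 0.548750·u + -0.039469·v:
  w_0 = 0.548750·2.6259 + -0.039469·21.4344 = 0.5950  (Nike)
  w_1 = 0.548750·2.1399 + -0.039469·21.7040 = 0.3176  (Kellogg)
  w_2 = 0.548750·1.2460 + -0.039469·15.1083 = 0.0874  (Tesla)
Σw_i=1.0000  μᵀw=0.1180
σ²=wᵀΣw=λ₁·μ_p+λ₂ = 0.548750·0.118 + -0.039469 = 0.025283 ≈ 0.0253


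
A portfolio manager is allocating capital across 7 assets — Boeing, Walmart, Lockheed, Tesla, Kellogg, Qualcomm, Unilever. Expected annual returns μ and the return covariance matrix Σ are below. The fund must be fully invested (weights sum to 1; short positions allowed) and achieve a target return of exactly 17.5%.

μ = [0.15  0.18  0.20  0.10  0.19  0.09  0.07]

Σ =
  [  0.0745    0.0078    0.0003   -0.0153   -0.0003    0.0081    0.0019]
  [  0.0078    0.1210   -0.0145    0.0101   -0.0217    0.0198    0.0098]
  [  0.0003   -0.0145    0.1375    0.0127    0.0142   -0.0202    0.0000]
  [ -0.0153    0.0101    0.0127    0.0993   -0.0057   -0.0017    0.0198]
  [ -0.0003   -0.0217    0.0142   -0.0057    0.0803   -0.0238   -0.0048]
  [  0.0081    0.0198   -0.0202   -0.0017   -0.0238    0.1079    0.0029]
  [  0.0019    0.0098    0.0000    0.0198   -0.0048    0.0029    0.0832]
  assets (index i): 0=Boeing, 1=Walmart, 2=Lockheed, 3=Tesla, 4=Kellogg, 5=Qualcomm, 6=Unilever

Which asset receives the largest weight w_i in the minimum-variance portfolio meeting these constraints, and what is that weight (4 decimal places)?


u=Σ⁻¹μ = [1.8964  1.7468  1.4130  1.0460  3.0896  1.3209  0.4756]
v=Σ⁻¹𝟙 = [13.1011  8.0079  7.0726  9.8143  18.2323  12.0713  9.0723]
a=μᵀu=1.725262  b=𝟙ᵀu=10.988168  c=𝟙ᵀv=77.371879  D=ac−b²=12.746904
λ₁=(c·0.175−b)/D = (77.371879·0.175−10.988168)/12.746904 = 0.200199
λ₂=(a−b·0.175)/D = (1.725262−10.988168·0.175)/12.746904 = -0.015507
w* = 0.200199·u + -0.015507·v:
  w_0 = 0.200199·1.8964 + -0.015507·13.1011 = 0.1765  (Boeing)
  w_1 = 0.200199·1.7468 + -0.015507·8.0079 = 0.2255  (Walmart)
  w_2 = 0.200199·1.4130 + -0.015507·7.0726 = 0.1732  (Lockheed)
  w_3 = 0.200199·1.0460 + -0.015507·9.8143 = 0.0572  (Tesla)
  w_4 = 0.200199·3.0896 + -0.015507·18.2323 = 0.3358  (Kellogg)
  w_5 = 0.200199·1.3209 + -0.015507·12.0713 = 0.0773  (Qualcomm)
  w_6 = 0.200199·0.4756 + -0.015507·9.0723 = -0.0455  (Unilever)
Σw_i=1.0000  μᵀw=0.1750
σ²=wᵀΣw=λ₁·μ_p+λ₂ = 0.200199·0.175 + -0.015507 = 0.019528 ≈ 0.0195

Kellogg (0.3358)


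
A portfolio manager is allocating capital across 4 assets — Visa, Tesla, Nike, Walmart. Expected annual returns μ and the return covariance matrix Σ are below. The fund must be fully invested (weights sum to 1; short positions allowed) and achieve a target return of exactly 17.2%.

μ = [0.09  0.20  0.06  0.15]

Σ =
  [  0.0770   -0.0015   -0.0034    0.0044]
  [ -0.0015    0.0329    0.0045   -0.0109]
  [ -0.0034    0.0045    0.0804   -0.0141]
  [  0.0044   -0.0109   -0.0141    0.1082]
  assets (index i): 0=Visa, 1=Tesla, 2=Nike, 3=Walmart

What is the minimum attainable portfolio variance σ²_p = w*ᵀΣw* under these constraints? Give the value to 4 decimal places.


g=Σ⁻¹μ = [1.2139  6.7277  0.7925  2.1180]
h=Σ⁻¹𝟙 = [13.4507  33.7473  13.5485  13.8604]
a=μᵀg=1.820027  b=𝟙ᵀg=10.851992  c=𝟙ᵀh=74.606887  D=ac−b²=18.020843
λ₁=(c·0.172−b)/D = (74.606887·0.172−10.851992)/18.020843 = 0.109895
λ₂=(a−b·0.172)/D = (1.820027−10.851992·0.172)/18.020843 = -0.002581
w* = 0.109895·g + -0.002581·h:
  w_0 = 0.109895·1.2139 + -0.002581·13.4507 = 0.0987  (Visa)
  w_1 = 0.109895·6.7277 + -0.002581·33.7473 = 0.6522  (Tesla)
  w_2 = 0.109895·0.7925 + -0.002581·13.5485 = 0.0521  (Nike)
  w_3 = 0.109895·2.1180 + -0.002581·13.8604 = 0.1970  (Walmart)
Σw_i=1.0000  μᵀw=0.1720
σ²=wᵀΣw=λ₁·μ_p+λ₂ = 0.109895·0.172 + -0.002581 = 0.016321 ≈ 0.0163

0.0163


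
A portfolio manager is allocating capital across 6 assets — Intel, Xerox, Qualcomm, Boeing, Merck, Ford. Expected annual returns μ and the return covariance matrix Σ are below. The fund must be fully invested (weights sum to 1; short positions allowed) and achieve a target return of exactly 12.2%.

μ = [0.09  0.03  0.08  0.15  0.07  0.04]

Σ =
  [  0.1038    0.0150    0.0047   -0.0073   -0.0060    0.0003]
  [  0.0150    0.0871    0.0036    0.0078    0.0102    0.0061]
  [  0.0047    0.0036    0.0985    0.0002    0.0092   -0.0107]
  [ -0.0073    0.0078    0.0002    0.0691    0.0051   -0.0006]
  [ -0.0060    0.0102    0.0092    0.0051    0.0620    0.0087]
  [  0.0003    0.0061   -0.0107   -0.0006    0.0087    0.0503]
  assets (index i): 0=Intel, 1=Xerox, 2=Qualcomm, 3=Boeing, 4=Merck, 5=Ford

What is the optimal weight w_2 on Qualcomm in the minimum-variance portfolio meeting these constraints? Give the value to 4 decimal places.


0.1326

g=Σ⁻¹μ = [1.0706  -0.2338  0.7795  2.2528  0.8490  0.8630]
h=Σ⁻¹𝟙 = [9.9340  5.4215  10.5978  14.2616  10.6827  19.7408]
a=μᵀg=0.583575  b=𝟙ᵀg=5.581187  c=𝟙ᵀh=70.638415  D=ac−b²=10.073168
λ₁=(c·0.122−b)/D = (70.638415·0.122−5.581187)/10.073168 = 0.301464
λ₂=(a−b·0.122)/D = (0.583575−5.581187·0.122)/10.073168 = -0.009662
w* = 0.301464·g + -0.009662·h:
  w_0 = 0.301464·1.0706 + -0.009662·9.9340 = 0.2267  (Intel)
  w_1 = 0.301464·-0.2338 + -0.009662·5.4215 = -0.1229  (Xerox)
  w_2 = 0.301464·0.7795 + -0.009662·10.5978 = 0.1326  (Qualcomm)
  w_3 = 0.301464·2.2528 + -0.009662·14.2616 = 0.5413  (Boeing)
  w_4 = 0.301464·0.8490 + -0.009662·10.6827 = 0.1527  (Merck)
  w_5 = 0.301464·0.8630 + -0.009662·19.7408 = 0.0694  (Ford)
Σw_i=1.0000  μᵀw=0.1220
σ²=wᵀΣw=λ₁·μ_p+λ₂ = 0.301464·0.122 + -0.009662 = 0.027116 ≈ 0.0271


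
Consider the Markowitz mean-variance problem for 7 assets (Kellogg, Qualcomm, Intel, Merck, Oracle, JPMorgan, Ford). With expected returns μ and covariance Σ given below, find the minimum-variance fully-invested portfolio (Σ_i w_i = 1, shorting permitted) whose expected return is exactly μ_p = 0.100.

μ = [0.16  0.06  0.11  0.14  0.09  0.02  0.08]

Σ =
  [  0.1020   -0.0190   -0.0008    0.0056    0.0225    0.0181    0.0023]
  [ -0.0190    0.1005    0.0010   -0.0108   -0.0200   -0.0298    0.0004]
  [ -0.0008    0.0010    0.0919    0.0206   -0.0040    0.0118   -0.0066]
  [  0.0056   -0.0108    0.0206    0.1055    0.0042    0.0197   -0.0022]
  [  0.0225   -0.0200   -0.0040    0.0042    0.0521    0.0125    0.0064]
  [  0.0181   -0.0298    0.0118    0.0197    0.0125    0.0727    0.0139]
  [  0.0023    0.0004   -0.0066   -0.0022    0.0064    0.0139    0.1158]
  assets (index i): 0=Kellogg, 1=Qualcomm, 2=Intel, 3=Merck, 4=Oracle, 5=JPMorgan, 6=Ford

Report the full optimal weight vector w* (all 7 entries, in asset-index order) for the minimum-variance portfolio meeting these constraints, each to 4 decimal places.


p=Σ⁻¹μ = [1.4573  1.1406  1.1165  1.2009  1.5642  -0.5338  0.7220]
q=Σ⁻¹𝟙 = [6.3364  19.3806  9.0799  6.4059  20.3602  12.1694  6.4960]
a=μᵀp=0.780413  b=𝟙ᵀp=6.667752  c=𝟙ᵀq=80.228353  D=ac−b²=18.152360
λ₁=(c·0.100−b)/D = (80.228353·0.100−6.667752)/18.152360 = 0.074651
λ₂=(a−b·0.100)/D = (0.780413−6.667752·0.100)/18.152360 = 0.006260
w* = 0.074651·p + 0.006260·q:
  w_0 = 0.074651·1.4573 + 0.006260·6.3364 = 0.1485  (Kellogg)
  w_1 = 0.074651·1.1406 + 0.006260·19.3806 = 0.2065  (Qualcomm)
  w_2 = 0.074651·1.1165 + 0.006260·9.0799 = 0.1402  (Intel)
  w_3 = 0.074651·1.2009 + 0.006260·6.4059 = 0.1297  (Merck)
  w_4 = 0.074651·1.5642 + 0.006260·20.3602 = 0.2442  (Oracle)
  w_5 = 0.074651·-0.5338 + 0.006260·12.1694 = 0.0363  (JPMorgan)
  w_6 = 0.074651·0.7220 + 0.006260·6.4960 = 0.0946  (Ford)
Σw_i=1.0000  μᵀw=0.1000
σ²=wᵀΣw=λ₁·μ_p+λ₂ = 0.074651·0.100 + 0.006260 = 0.013725 ≈ 0.0137

0.1485  0.2065  0.1402  0.1297  0.2442  0.0363  0.0946


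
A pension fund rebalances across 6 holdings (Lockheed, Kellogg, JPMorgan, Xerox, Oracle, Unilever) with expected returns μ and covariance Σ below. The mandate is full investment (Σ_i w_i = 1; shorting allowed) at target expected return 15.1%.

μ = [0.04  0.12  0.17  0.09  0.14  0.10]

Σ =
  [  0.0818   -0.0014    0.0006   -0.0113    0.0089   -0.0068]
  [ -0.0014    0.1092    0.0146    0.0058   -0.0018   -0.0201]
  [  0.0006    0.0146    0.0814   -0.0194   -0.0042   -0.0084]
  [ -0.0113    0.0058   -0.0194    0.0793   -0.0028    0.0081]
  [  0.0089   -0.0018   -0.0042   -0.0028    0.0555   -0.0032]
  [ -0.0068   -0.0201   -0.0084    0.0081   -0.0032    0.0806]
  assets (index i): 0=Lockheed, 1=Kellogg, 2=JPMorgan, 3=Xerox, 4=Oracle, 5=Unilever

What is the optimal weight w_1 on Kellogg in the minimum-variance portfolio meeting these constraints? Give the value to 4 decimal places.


x=Σ⁻¹μ = [0.5588  1.0348  2.6339  1.7040  2.8534  1.7625]
y=Σ⁻¹𝟙 = [13.9261  9.5296  17.2716  17.0857  19.2318  16.8049]
a=μᵀx=1.323379  b=𝟙ᵀx=10.547418  c=𝟙ᵀy=93.849643  D=ac−b²=12.950613
λ₁=(c·0.151−b)/D = (93.849643·0.151−10.547418)/12.950613 = 0.279823
λ₂=(a−b·0.151)/D = (1.323379−10.547418·0.151)/12.950613 = -0.020793
w* = 0.279823·x + -0.020793·y:
  w_0 = 0.279823·0.5588 + -0.020793·13.9261 = -0.1332  (Lockheed)
  w_1 = 0.279823·1.0348 + -0.020793·9.5296 = 0.0914  (Kellogg)
  w_2 = 0.279823·2.6339 + -0.020793·17.2716 = 0.3779  (JPMorgan)
  w_3 = 0.279823·1.7040 + -0.020793·17.0857 = 0.1215  (Xerox)
  w_4 = 0.279823·2.8534 + -0.020793·19.2318 = 0.3986  (Oracle)
  w_5 = 0.279823·1.7625 + -0.020793·16.8049 = 0.1438  (Unilever)
Σw_i=1.0000  μᵀw=0.1510
σ²=wᵀΣw=λ₁·μ_p+λ₂ = 0.279823·0.151 + -0.020793 = 0.021460 ≈ 0.0215

0.0914


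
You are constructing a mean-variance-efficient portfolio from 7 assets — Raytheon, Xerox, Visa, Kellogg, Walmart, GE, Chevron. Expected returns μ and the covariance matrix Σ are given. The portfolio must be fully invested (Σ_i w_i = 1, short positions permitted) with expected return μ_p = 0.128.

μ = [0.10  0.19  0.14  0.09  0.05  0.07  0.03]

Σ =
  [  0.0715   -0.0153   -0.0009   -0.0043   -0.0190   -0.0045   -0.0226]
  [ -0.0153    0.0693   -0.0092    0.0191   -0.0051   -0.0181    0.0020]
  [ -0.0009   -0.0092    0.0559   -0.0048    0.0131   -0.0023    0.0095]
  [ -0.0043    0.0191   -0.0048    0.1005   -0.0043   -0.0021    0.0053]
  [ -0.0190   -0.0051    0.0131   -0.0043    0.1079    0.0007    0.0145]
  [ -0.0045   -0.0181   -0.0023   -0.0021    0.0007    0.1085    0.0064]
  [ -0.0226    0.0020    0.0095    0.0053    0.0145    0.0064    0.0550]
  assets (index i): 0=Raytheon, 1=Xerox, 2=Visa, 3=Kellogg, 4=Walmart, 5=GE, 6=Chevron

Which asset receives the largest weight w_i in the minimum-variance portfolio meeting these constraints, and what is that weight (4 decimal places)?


Xerox (0.3122)

p=Σ⁻¹μ = [2.8116  4.0700  3.0438  0.4153  0.7036  1.4716  0.6303]
q=Σ⁻¹𝟙 = [30.7225  25.4490  17.4656  6.8814  11.0313  13.8899  21.6761]
a=μᵀp=1.675073  b=𝟙ᵀp=13.146213  c=𝟙ᵀq=127.115862  D=ac−b²=40.105429
λ₁=(c·0.128−b)/D = (127.115862·0.128−13.146213)/40.105429 = 0.077910
λ₂=(a−b·0.128)/D = (1.675073−13.146213·0.128)/40.105429 = -0.000191
w* = 0.077910·p + -0.000191·q:
  w_0 = 0.077910·2.8116 + -0.000191·30.7225 = 0.2132  (Raytheon)
  w_1 = 0.077910·4.0700 + -0.000191·25.4490 = 0.3122  (Xerox)
  w_2 = 0.077910·3.0438 + -0.000191·17.4656 = 0.2338  (Visa)
  w_3 = 0.077910·0.4153 + -0.000191·6.8814 = 0.0310  (Kellogg)
  w_4 = 0.077910·0.7036 + -0.000191·11.0313 = 0.0527  (Walmart)
  w_5 = 0.077910·1.4716 + -0.000191·13.8899 = 0.1120  (GE)
  w_6 = 0.077910·0.6303 + -0.000191·21.6761 = 0.0450  (Chevron)
Σw_i=1.0000  μᵀw=0.1280
σ²=wᵀΣw=λ₁·μ_p+λ₂ = 0.077910·0.128 + -0.000191 = 0.009782 ≈ 0.0098


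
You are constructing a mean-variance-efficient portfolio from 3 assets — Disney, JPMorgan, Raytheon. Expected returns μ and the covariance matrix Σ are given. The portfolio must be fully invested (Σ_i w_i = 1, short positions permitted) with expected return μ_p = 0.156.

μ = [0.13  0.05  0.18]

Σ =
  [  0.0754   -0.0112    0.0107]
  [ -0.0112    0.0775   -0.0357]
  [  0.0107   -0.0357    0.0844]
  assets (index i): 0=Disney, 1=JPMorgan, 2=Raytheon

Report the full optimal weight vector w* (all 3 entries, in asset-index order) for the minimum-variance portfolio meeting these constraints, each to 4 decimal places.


0.2664  0.0821  0.6514

u=Σ⁻¹μ = [1.6456  2.1975  2.8536]
v=Σ⁻¹𝟙 = [13.9837  24.3001  20.3541]
a=μᵀu=0.837444  b=𝟙ᵀu=6.696634  c=𝟙ᵀv=58.637983  D=ac−b²=4.261126
λ₁=(c·0.156−b)/D = (58.637983·0.156−6.696634)/4.261126 = 0.575175
λ₂=(a−b·0.156)/D = (0.837444−6.696634·0.156)/4.261126 = -0.048633
w* = 0.575175·u + -0.048633·v:
  w_0 = 0.575175·1.6456 + -0.048633·13.9837 = 0.2664  (Disney)
  w_1 = 0.575175·2.1975 + -0.048633·24.3001 = 0.0821  (JPMorgan)
  w_2 = 0.575175·2.8536 + -0.048633·20.3541 = 0.6514  (Raytheon)
Σw_i=1.0000  μᵀw=0.1560
σ²=wᵀΣw=λ₁·μ_p+λ₂ = 0.575175·0.156 + -0.048633 = 0.041094 ≈ 0.0411


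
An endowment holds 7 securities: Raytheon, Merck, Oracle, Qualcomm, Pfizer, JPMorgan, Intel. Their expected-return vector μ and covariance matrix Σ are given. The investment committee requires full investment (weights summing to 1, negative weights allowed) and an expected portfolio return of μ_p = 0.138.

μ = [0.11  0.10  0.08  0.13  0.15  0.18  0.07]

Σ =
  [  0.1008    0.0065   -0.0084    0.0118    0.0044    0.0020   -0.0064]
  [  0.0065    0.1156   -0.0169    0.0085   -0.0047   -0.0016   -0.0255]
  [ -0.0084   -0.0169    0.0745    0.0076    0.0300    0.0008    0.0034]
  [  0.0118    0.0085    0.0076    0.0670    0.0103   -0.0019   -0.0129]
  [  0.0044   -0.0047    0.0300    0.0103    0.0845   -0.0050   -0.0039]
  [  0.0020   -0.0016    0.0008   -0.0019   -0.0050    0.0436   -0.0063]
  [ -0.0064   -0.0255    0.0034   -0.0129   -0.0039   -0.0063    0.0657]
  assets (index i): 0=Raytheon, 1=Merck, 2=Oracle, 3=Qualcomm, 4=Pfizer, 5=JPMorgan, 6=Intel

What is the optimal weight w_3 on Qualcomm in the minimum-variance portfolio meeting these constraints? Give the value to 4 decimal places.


u=Σ⁻¹μ = [0.7938  1.4581  0.3791  1.9328  1.8516  4.8167  2.6404]
v=Σ⁻¹𝟙 = [8.8818  15.5876  11.0520  14.8342  9.4844  28.6467  27.7865]
a=μᵀu=1.844292  b=𝟙ᵀu=13.872483  c=𝟙ᵀv=116.273178  D=ac−b²=21.995895
λ₁=(c·0.138−b)/D = (116.273178·0.138−13.872483)/21.995895 = 0.098801
λ₂=(a−b·0.138)/D = (1.844292−13.872483·0.138)/21.995895 = -0.003187
w* = 0.098801·u + -0.003187·v:
  w_0 = 0.098801·0.7938 + -0.003187·8.8818 = 0.0501  (Raytheon)
  w_1 = 0.098801·1.4581 + -0.003187·15.5876 = 0.0944  (Merck)
  w_2 = 0.098801·0.3791 + -0.003187·11.0520 = 0.0022  (Oracle)
  w_3 = 0.098801·1.9328 + -0.003187·14.8342 = 0.1437  (Qualcomm)
  w_4 = 0.098801·1.8516 + -0.003187·9.4844 = 0.1527  (Pfizer)
  w_5 = 0.098801·4.8167 + -0.003187·28.6467 = 0.3846  (JPMorgan)
  w_6 = 0.098801·2.6404 + -0.003187·27.7865 = 0.1723  (Intel)
Σw_i=1.0000  μᵀw=0.1380
σ²=wᵀΣw=λ₁·μ_p+λ₂ = 0.098801·0.138 + -0.003187 = 0.010447 ≈ 0.0104

0.1437
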